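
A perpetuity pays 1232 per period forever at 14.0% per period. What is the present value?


PV = PMT / i
= 1232 / 0.14
= 8800.0


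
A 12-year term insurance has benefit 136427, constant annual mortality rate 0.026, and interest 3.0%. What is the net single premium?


NSP = benefit * sum_{k=0}^{n-1} k_p_x * q * v^(k+1)
With constant q=0.026, v=0.970874
Sum = 0.226905
NSP = 136427 * 0.226905
= 30955.9181


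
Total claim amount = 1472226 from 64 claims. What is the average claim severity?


severity = total / number
= 1472226 / 64
= 23003.5312


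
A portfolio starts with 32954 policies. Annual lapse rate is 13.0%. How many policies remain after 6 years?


remaining = initial * (1 - lapse)^years
= 32954 * (1 - 0.13)^6
= 32954 * 0.433626
= 14289.7178


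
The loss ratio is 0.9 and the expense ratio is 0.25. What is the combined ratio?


Combined ratio = loss ratio + expense ratio
= 0.9 + 0.25
= 1.15


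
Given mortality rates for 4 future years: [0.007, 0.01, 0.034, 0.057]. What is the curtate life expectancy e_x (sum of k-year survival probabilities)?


e_x = sum_{k=1}^{n} k_p_x
k_p_x values:
  1_p_x = 0.993
  2_p_x = 0.98307
  3_p_x = 0.949646
  4_p_x = 0.895516
e_x = 3.8212


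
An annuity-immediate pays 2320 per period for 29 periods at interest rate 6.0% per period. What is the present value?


PV = PMT * (1 - (1+i)^(-n)) / i
= 2320 * (1 - (1+0.06)^(-29)) / 0.06
= 2320 * (1 - 0.184557) / 0.06
= 2320 * 13.590721
= 31530.4728


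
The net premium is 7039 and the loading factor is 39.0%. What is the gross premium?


Gross = net * (1 + loading)
= 7039 * (1 + 0.39)
= 7039 * 1.39
= 9784.21


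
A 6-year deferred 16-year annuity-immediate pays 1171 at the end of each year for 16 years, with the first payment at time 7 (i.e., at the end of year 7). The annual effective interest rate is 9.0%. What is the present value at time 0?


PV at time 6 of the 16-year annuity-immediate:
a_n = 1171 * (1-(1+0.09)^(-16))/0.09 = 9734.0056
Discount back 6 years to time 0:
PV = 9734.0056 * (1+0.09)^(-6)
= 9734.0056 * 0.596267
= 5804.0695


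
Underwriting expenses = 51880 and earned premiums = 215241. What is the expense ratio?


Expense ratio = expenses / premiums
= 51880 / 215241
= 0.241


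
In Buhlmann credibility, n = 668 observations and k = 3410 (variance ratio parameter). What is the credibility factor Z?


Z = n / (n + k)
= 668 / (668 + 3410)
= 668 / 4078
= 0.1638


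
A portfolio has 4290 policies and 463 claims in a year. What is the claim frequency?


frequency = claims / policies
= 463 / 4290
= 0.1079


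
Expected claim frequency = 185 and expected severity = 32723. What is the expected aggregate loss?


E[S] = E[N] * E[X]
= 185 * 32723
= 6.0538e+06


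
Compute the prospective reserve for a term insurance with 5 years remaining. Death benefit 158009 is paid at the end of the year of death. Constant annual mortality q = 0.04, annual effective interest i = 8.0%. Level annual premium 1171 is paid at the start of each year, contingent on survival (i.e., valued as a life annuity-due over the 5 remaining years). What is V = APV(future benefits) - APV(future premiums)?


v = 1/(1+i) = 0.925926
APV(future benefits) per unit = sum_{k=0}^{4} k_p_x * q * v^(k+1) = 0.148357
APV(future benefits) = 158009 * 0.148357 = 23441.7435
Life annuity-due factor ä_{x:5} = sum_{k=0}^{4} k_p_x * v^k = 4.005639
APV(future premiums) = 1171 * 4.005639 = 4690.6037
V = 23441.7435 - 4690.6037
= 18751.1397


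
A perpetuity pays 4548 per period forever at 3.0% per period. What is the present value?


PV = PMT / i
= 4548 / 0.03
= 151600.0


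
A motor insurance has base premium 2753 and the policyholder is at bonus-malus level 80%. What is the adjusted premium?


adjusted = base * BM_level / 100
= 2753 * 80 / 100
= 2753 * 0.8
= 2202.4


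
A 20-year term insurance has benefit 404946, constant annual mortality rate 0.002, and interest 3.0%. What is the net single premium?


NSP = benefit * sum_{k=0}^{n-1} k_p_x * q * v^(k+1)
With constant q=0.002, v=0.970874
Sum = 0.029253
NSP = 404946 * 0.029253
= 11846.0749


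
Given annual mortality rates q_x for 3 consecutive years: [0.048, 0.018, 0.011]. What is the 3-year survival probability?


p_k = 1 - q_k for each year
Survival = product of (1 - q_k)
= 0.952 * 0.982 * 0.989
= 0.9246


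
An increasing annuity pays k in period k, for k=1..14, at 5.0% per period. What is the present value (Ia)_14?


(Ia)_n = sum_{k=1}^{n} k * v^k, v = 1/(1+i)
v = 0.952381
Sum computed term by term:
(Ia)_14 = 66.4524


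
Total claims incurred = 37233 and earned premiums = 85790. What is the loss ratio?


Loss ratio = claims / premiums
= 37233 / 85790
= 0.434


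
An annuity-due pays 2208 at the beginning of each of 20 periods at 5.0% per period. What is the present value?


PV_due = PMT * (1-(1+i)^(-n))/i * (1+i)
PV_immediate = 27516.5604
PV_due = 27516.5604 * 1.05
= 28892.3885


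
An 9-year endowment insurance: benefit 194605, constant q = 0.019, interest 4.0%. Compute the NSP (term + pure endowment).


Term component = 25620.3977
Pure endowment = 9_p_x * v^9 * benefit = 0.841436 * 0.702587 * 194605 = 115046.9229
NSP = 140667.3206


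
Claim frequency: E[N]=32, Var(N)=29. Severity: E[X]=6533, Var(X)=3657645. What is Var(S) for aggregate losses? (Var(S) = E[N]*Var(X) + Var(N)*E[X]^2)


Var(S) = E[N]*Var(X) + Var(N)*E[X]^2
= 32*3657645 + 29*6533^2
= 117044640 + 1237722581
= 1.3548e+09


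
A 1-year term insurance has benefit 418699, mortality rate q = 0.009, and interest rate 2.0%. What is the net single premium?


NSP = benefit * q * v
v = 1/(1+i) = 0.980392
NSP = 418699 * 0.009 * 0.980392
= 3694.4029


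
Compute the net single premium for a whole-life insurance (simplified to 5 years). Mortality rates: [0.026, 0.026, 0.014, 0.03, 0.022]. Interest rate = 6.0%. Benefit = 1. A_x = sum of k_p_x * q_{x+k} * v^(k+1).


v = 0.943396
Year 0: k_p_x=1.0, q=0.026, term=0.024528
Year 1: k_p_x=0.974, q=0.026, term=0.022538
Year 2: k_p_x=0.948676, q=0.014, term=0.011151
Year 3: k_p_x=0.935395, q=0.03, term=0.022228
Year 4: k_p_x=0.907333, q=0.022, term=0.014916
A_x = 0.0954


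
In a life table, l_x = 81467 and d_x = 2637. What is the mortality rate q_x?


q_x = d_x / l_x
= 2637 / 81467
= 0.0324


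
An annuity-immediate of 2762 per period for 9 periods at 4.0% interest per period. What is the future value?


FV = PMT * ((1+i)^n - 1) / i
= 2762 * ((1.04)^9 - 1) / 0.04
= 2762 * (1.423312 - 1) / 0.04
= 29229.6806


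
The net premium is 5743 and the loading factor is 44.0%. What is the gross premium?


Gross = net * (1 + loading)
= 5743 * (1 + 0.44)
= 5743 * 1.44
= 8269.92


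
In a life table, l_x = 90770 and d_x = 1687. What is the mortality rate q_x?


q_x = d_x / l_x
= 1687 / 90770
= 0.0186


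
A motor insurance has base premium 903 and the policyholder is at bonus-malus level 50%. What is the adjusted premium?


adjusted = base * BM_level / 100
= 903 * 50 / 100
= 903 * 0.5
= 451.5


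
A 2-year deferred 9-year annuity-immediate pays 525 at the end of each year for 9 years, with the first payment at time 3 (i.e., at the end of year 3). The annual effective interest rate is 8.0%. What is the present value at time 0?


PV at time 2 of the 9-year annuity-immediate:
a_n = 525 * (1-(1+0.08)^(-9))/0.08 = 3279.6162
Discount back 2 years to time 0:
PV = 3279.6162 * (1+0.08)^(-2)
= 3279.6162 * 0.857339
= 2811.7422


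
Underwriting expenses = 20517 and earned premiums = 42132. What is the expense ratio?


Expense ratio = expenses / premiums
= 20517 / 42132
= 0.487


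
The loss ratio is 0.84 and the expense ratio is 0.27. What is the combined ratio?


Combined ratio = loss ratio + expense ratio
= 0.84 + 0.27
= 1.11


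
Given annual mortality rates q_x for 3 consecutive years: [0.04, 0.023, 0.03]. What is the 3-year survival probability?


p_k = 1 - q_k for each year
Survival = product of (1 - q_k)
= 0.96 * 0.977 * 0.97
= 0.9098


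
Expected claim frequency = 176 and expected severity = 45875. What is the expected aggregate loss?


E[S] = E[N] * E[X]
= 176 * 45875
= 8.0740e+06


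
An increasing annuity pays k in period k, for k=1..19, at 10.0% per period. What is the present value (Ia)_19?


(Ia)_n = sum_{k=1}^{n} k * v^k, v = 1/(1+i)
v = 0.909091
Sum computed term by term:
(Ia)_19 = 60.9476


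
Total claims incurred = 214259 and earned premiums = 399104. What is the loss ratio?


Loss ratio = claims / premiums
= 214259 / 399104
= 0.5369


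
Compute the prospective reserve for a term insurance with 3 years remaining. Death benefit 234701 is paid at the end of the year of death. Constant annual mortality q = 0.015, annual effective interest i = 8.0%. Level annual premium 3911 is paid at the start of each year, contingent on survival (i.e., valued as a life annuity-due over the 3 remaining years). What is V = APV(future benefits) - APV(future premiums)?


v = 1/(1+i) = 0.925926
APV(future benefits) per unit = sum_{k=0}^{2} k_p_x * q * v^(k+1) = 0.038109
APV(future benefits) = 234701 * 0.038109 = 8944.2223
Life annuity-due factor ä_{x:3} = sum_{k=0}^{2} k_p_x * v^k = 2.743849
APV(future premiums) = 3911 * 2.743849 = 10731.1919
V = 8944.2223 - 10731.1919
= -1786.9695


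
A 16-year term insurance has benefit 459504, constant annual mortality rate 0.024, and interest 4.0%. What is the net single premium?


NSP = benefit * sum_{k=0}^{n-1} k_p_x * q * v^(k+1)
With constant q=0.024, v=0.961538
Sum = 0.239264
NSP = 459504 * 0.239264
= 109942.783


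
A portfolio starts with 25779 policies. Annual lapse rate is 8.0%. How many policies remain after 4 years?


remaining = initial * (1 - lapse)^years
= 25779 * (1 - 0.08)^4
= 25779 * 0.716393
= 18467.8941


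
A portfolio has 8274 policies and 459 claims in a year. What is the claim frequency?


frequency = claims / policies
= 459 / 8274
= 0.0555


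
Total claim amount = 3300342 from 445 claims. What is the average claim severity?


severity = total / number
= 3300342 / 445
= 7416.4989


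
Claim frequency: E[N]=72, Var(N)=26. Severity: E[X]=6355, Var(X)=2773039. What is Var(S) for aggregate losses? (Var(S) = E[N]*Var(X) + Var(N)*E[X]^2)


Var(S) = E[N]*Var(X) + Var(N)*E[X]^2
= 72*2773039 + 26*6355^2
= 199658808 + 1050036650
= 1.2497e+09


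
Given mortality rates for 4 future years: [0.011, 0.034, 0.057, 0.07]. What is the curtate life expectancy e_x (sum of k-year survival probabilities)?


e_x = sum_{k=1}^{n} k_p_x
k_p_x values:
  1_p_x = 0.989
  2_p_x = 0.955374
  3_p_x = 0.900918
  4_p_x = 0.837853
e_x = 3.6831


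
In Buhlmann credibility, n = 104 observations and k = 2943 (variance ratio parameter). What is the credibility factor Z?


Z = n / (n + k)
= 104 / (104 + 2943)
= 104 / 3047
= 0.0341


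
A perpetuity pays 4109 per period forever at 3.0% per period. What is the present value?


PV = PMT / i
= 4109 / 0.03
= 136966.6667


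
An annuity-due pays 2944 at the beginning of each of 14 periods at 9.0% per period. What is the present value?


PV_due = PMT * (1-(1+i)^(-n))/i * (1+i)
PV_immediate = 22922.4267
PV_due = 22922.4267 * 1.09
= 24985.4452


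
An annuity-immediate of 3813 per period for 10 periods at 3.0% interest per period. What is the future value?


FV = PMT * ((1+i)^n - 1) / i
= 3813 * ((1.03)^10 - 1) / 0.03
= 3813 * (1.343916 - 1) / 0.03
= 43711.7718


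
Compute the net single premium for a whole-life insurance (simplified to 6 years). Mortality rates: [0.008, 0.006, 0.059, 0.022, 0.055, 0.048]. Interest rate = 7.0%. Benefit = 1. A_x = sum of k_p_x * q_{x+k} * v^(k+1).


v = 0.934579
Year 0: k_p_x=1.0, q=0.008, term=0.007477
Year 1: k_p_x=0.992, q=0.006, term=0.005199
Year 2: k_p_x=0.986048, q=0.059, term=0.04749
Year 3: k_p_x=0.927871, q=0.022, term=0.015573
Year 4: k_p_x=0.907458, q=0.055, term=0.035585
Year 5: k_p_x=0.857548, q=0.048, term=0.027428
A_x = 0.1388


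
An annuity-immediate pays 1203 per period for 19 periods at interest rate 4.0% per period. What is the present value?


PV = PMT * (1 - (1+i)^(-n)) / i
= 1203 * (1 - (1+0.04)^(-19)) / 0.04
= 1203 * (1 - 0.474642) / 0.04
= 1203 * 13.133939
= 15800.1291


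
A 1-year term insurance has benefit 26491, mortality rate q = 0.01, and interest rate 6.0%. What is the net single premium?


NSP = benefit * q * v
v = 1/(1+i) = 0.943396
NSP = 26491 * 0.01 * 0.943396
= 249.9151


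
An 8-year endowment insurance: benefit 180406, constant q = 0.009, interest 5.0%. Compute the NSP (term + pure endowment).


Term component = 10192.8409
Pure endowment = 8_p_x * v^8 * benefit = 0.930228 * 0.676839 * 180406 = 113586.2654
NSP = 123779.1063


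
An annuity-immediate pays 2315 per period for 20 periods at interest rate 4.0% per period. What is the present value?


PV = PMT * (1 - (1+i)^(-n)) / i
= 2315 * (1 - (1+0.04)^(-20)) / 0.04
= 2315 * (1 - 0.456387) / 0.04
= 2315 * 13.590326
= 31461.6055


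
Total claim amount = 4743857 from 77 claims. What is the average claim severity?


severity = total / number
= 4743857 / 77
= 61608.5325


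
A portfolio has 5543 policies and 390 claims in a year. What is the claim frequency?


frequency = claims / policies
= 390 / 5543
= 0.0704


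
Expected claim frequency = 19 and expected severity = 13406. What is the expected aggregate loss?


E[S] = E[N] * E[X]
= 19 * 13406
= 254714


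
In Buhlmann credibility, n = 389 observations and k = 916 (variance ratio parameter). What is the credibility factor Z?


Z = n / (n + k)
= 389 / (389 + 916)
= 389 / 1305
= 0.2981


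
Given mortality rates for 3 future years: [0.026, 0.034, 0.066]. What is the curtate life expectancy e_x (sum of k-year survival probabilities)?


e_x = sum_{k=1}^{n} k_p_x
k_p_x values:
  1_p_x = 0.974
  2_p_x = 0.940884
  3_p_x = 0.878786
e_x = 2.7937


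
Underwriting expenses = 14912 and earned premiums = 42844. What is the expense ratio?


Expense ratio = expenses / premiums
= 14912 / 42844
= 0.3481


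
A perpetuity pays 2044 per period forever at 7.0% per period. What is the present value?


PV = PMT / i
= 2044 / 0.07
= 29200.0


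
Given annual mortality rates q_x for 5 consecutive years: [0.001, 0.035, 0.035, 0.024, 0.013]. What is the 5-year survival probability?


p_k = 1 - q_k for each year
Survival = product of (1 - q_k)
= 0.999 * 0.965 * 0.965 * 0.976 * 0.987
= 0.8962


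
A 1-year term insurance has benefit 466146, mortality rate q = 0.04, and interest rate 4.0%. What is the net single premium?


NSP = benefit * q * v
v = 1/(1+i) = 0.961538
NSP = 466146 * 0.04 * 0.961538
= 17928.6923


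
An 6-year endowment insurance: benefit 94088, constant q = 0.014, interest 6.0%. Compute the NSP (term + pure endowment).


Term component = 6269.7012
Pure endowment = 6_p_x * v^6 * benefit = 0.918886 * 0.704961 * 94088 = 60948.151
NSP = 67217.8522


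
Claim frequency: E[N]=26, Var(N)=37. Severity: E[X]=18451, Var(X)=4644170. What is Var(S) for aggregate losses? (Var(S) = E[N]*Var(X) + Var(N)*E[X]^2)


Var(S) = E[N]*Var(X) + Var(N)*E[X]^2
= 26*4644170 + 37*18451^2
= 120748420 + 12596257837
= 1.2717e+10


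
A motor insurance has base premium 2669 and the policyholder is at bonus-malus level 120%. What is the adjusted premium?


adjusted = base * BM_level / 100
= 2669 * 120 / 100
= 2669 * 1.2
= 3202.8


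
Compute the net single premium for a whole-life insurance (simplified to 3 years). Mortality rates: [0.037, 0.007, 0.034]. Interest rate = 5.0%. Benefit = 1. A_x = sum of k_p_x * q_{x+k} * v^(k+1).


v = 0.952381
Year 0: k_p_x=1.0, q=0.037, term=0.035238
Year 1: k_p_x=0.963, q=0.007, term=0.006114
Year 2: k_p_x=0.956259, q=0.034, term=0.028086
A_x = 0.0694


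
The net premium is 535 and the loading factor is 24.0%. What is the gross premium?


Gross = net * (1 + loading)
= 535 * (1 + 0.24)
= 535 * 1.24
= 663.4


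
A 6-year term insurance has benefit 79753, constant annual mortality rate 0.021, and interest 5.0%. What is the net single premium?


NSP = benefit * sum_{k=0}^{n-1} k_p_x * q * v^(k+1)
With constant q=0.021, v=0.952381
Sum = 0.101453
NSP = 79753 * 0.101453
= 8091.1769


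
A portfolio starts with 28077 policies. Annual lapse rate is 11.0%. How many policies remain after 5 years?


remaining = initial * (1 - lapse)^years
= 28077 * (1 - 0.11)^5
= 28077 * 0.558406
= 15678.3637


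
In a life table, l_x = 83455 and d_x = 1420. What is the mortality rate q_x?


q_x = d_x / l_x
= 1420 / 83455
= 0.017


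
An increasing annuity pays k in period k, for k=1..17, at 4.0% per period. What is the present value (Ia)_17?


(Ia)_n = sum_{k=1}^{n} k * v^k, v = 1/(1+i)
v = 0.961538
Sum computed term by term:
(Ia)_17 = 98.1238


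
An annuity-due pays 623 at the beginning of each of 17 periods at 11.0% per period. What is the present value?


PV_due = PMT * (1-(1+i)^(-n))/i * (1+i)
PV_immediate = 4702.8989
PV_due = 4702.8989 * 1.11
= 5220.2178


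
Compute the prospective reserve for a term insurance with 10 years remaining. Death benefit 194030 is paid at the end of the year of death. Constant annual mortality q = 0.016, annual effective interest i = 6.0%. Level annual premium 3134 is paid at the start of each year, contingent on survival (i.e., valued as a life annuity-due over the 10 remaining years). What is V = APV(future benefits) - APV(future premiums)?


v = 1/(1+i) = 0.943396
APV(future benefits) per unit = sum_{k=0}^{9} k_p_x * q * v^(k+1) = 0.110481
APV(future benefits) = 194030 * 0.110481 = 21436.5407
Life annuity-due factor ä_{x:10} = sum_{k=0}^{9} k_p_x * v^k = 7.319336
APV(future premiums) = 3134 * 7.319336 = 22938.8
V = 21436.5407 - 22938.8
= -1502.2592


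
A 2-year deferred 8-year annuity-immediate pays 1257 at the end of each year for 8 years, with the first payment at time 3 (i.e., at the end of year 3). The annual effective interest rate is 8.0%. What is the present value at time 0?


PV at time 2 of the 8-year annuity-immediate:
a_n = 1257 * (1-(1+0.08)^(-8))/0.08 = 7223.5252
Discount back 2 years to time 0:
PV = 7223.5252 * (1+0.08)^(-2)
= 7223.5252 * 0.857339
= 6193.0085


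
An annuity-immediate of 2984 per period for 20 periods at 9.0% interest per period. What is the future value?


FV = PMT * ((1+i)^n - 1) / i
= 2984 * ((1.09)^20 - 1) / 0.09
= 2984 * (5.604411 - 1) / 0.09
= 152661.797


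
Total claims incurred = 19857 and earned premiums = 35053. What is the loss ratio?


Loss ratio = claims / premiums
= 19857 / 35053
= 0.5665


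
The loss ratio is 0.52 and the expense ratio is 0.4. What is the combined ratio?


Combined ratio = loss ratio + expense ratio
= 0.52 + 0.4
= 0.92


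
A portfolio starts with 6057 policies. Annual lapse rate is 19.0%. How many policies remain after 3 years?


remaining = initial * (1 - lapse)^years
= 6057 * (1 - 0.19)^3
= 6057 * 0.531441
= 3218.9381


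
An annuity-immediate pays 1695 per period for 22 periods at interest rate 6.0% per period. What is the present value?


PV = PMT * (1 - (1+i)^(-n)) / i
= 1695 * (1 - (1+0.06)^(-22)) / 0.06
= 1695 * (1 - 0.277505) / 0.06
= 1695 * 12.041582
= 20410.481


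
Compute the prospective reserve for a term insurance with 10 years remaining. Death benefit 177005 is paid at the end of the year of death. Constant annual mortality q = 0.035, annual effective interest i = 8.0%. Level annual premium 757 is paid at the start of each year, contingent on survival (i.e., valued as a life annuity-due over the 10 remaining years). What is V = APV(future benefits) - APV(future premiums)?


v = 1/(1+i) = 0.925926
APV(future benefits) per unit = sum_{k=0}^{9} k_p_x * q * v^(k+1) = 0.205628
APV(future benefits) = 177005 * 0.205628 = 36397.1278
Life annuity-due factor ä_{x:10} = sum_{k=0}^{9} k_p_x * v^k = 6.345083
APV(future premiums) = 757 * 6.345083 = 4803.2276
V = 36397.1278 - 4803.2276
= 31593.9001


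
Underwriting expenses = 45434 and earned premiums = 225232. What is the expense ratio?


Expense ratio = expenses / premiums
= 45434 / 225232
= 0.2017


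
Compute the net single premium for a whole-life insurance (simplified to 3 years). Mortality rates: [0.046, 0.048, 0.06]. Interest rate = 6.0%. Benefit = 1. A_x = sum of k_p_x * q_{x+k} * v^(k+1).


v = 0.943396
Year 0: k_p_x=1.0, q=0.046, term=0.043396
Year 1: k_p_x=0.954, q=0.048, term=0.040755
Year 2: k_p_x=0.908208, q=0.06, term=0.045753
A_x = 0.1299


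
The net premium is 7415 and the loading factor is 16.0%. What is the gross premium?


Gross = net * (1 + loading)
= 7415 * (1 + 0.16)
= 7415 * 1.16
= 8601.4


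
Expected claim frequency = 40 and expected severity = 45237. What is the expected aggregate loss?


E[S] = E[N] * E[X]
= 40 * 45237
= 1.8095e+06


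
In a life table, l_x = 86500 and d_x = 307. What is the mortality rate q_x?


q_x = d_x / l_x
= 307 / 86500
= 0.0035


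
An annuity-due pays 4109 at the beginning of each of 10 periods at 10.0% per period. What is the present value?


PV_due = PMT * (1-(1+i)^(-n))/i * (1+i)
PV_immediate = 25248.0262
PV_due = 25248.0262 * 1.1
= 27772.8289


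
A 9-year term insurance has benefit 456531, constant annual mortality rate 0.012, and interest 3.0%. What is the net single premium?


NSP = benefit * sum_{k=0}^{n-1} k_p_x * q * v^(k+1)
With constant q=0.012, v=0.970874
Sum = 0.089284
NSP = 456531 * 0.089284
= 40760.7102


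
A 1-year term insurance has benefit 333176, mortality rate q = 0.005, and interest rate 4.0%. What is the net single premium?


NSP = benefit * q * v
v = 1/(1+i) = 0.961538
NSP = 333176 * 0.005 * 0.961538
= 1601.8077


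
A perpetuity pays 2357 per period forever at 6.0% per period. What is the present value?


PV = PMT / i
= 2357 / 0.06
= 39283.3333


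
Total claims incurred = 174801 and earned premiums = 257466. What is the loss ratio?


Loss ratio = claims / premiums
= 174801 / 257466
= 0.6789


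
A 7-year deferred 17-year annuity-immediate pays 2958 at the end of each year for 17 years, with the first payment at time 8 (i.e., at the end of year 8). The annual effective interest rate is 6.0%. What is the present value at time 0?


PV at time 7 of the 17-year annuity-immediate:
a_n = 2958 * (1-(1+0.06)^(-17))/0.06 = 30991.7342
Discount back 7 years to time 0:
PV = 30991.7342 * (1+0.06)^(-7)
= 30991.7342 * 0.665057
= 20611.2733


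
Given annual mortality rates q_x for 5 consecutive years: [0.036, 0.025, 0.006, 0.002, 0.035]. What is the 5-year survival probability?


p_k = 1 - q_k for each year
Survival = product of (1 - q_k)
= 0.964 * 0.975 * 0.994 * 0.998 * 0.965
= 0.8998


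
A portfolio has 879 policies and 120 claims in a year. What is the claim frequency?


frequency = claims / policies
= 120 / 879
= 0.1365


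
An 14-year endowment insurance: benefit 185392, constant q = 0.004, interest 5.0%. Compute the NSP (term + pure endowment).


Term component = 7175.2487
Pure endowment = 14_p_x * v^14 * benefit = 0.945433 * 0.505068 * 185392 = 88526.1425
NSP = 95701.3912


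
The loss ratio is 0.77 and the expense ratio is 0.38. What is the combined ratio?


Combined ratio = loss ratio + expense ratio
= 0.77 + 0.38
= 1.15


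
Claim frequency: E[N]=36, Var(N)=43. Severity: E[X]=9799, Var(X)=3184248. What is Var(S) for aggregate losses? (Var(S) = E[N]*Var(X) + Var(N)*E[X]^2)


Var(S) = E[N]*Var(X) + Var(N)*E[X]^2
= 36*3184248 + 43*9799^2
= 114632928 + 4128877243
= 4.2435e+09


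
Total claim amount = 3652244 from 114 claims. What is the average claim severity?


severity = total / number
= 3652244 / 114
= 32037.2281


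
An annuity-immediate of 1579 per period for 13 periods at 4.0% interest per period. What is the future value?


FV = PMT * ((1+i)^n - 1) / i
= 1579 * ((1.04)^13 - 1) / 0.04
= 1579 * (1.665074 - 1) / 0.04
= 26253.7767


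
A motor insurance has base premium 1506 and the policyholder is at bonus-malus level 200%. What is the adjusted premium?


adjusted = base * BM_level / 100
= 1506 * 200 / 100
= 1506 * 2.0
= 3012.0


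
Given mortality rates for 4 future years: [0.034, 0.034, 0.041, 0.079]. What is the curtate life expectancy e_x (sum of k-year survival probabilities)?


e_x = sum_{k=1}^{n} k_p_x
k_p_x values:
  1_p_x = 0.966
  2_p_x = 0.933156
  3_p_x = 0.894897
  4_p_x = 0.8242
e_x = 3.6183


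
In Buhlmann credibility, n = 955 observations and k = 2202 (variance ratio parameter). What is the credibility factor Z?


Z = n / (n + k)
= 955 / (955 + 2202)
= 955 / 3157
= 0.3025


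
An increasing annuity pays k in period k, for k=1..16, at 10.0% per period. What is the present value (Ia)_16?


(Ia)_n = sum_{k=1}^{n} k * v^k, v = 1/(1+i)
v = 0.909091
Sum computed term by term:
(Ia)_16 = 51.2401


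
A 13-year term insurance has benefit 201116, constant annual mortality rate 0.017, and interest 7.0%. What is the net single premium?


NSP = benefit * sum_{k=0}^{n-1} k_p_x * q * v^(k+1)
With constant q=0.017, v=0.934579
Sum = 0.130518
NSP = 201116 * 0.130518
= 26249.358


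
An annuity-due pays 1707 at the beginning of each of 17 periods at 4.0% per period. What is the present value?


PV_due = PMT * (1-(1+i)^(-n))/i * (1+i)
PV_immediate = 20766.7967
PV_due = 20766.7967 * 1.04
= 21597.4686


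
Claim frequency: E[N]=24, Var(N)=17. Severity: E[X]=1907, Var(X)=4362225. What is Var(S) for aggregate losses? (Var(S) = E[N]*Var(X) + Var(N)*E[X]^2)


Var(S) = E[N]*Var(X) + Var(N)*E[X]^2
= 24*4362225 + 17*1907^2
= 104693400 + 61823033
= 1.6652e+08


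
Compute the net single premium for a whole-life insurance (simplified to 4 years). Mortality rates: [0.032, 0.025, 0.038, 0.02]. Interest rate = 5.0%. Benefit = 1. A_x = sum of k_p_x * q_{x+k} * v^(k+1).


v = 0.952381
Year 0: k_p_x=1.0, q=0.032, term=0.030476
Year 1: k_p_x=0.968, q=0.025, term=0.02195
Year 2: k_p_x=0.9438, q=0.038, term=0.030981
Year 3: k_p_x=0.907936, q=0.02, term=0.014939
A_x = 0.0983


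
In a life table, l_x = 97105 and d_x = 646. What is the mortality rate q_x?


q_x = d_x / l_x
= 646 / 97105
= 0.0067


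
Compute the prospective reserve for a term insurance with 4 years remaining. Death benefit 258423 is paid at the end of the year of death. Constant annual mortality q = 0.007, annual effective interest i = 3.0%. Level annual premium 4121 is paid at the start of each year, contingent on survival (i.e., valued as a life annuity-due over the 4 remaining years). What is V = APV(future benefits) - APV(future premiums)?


v = 1/(1+i) = 0.970874
APV(future benefits) per unit = sum_{k=0}^{3} k_p_x * q * v^(k+1) = 0.025754
APV(future benefits) = 258423 * 0.025754 = 6655.5387
Life annuity-due factor ä_{x:4} = sum_{k=0}^{3} k_p_x * v^k = 3.789581
APV(future premiums) = 4121 * 3.789581 = 15616.8646
V = 6655.5387 - 15616.8646
= -8961.326


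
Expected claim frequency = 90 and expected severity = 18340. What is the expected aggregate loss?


E[S] = E[N] * E[X]
= 90 * 18340
= 1.6506e+06


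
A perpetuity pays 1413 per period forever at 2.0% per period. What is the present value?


PV = PMT / i
= 1413 / 0.02
= 70650.0


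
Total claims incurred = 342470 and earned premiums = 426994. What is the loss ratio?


Loss ratio = claims / premiums
= 342470 / 426994
= 0.802


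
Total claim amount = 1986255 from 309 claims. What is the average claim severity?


severity = total / number
= 1986255 / 309
= 6428.0097


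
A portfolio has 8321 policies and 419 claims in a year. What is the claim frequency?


frequency = claims / policies
= 419 / 8321
= 0.0504


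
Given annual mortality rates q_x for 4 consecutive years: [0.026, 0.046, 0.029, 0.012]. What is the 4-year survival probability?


p_k = 1 - q_k for each year
Survival = product of (1 - q_k)
= 0.974 * 0.954 * 0.971 * 0.988
= 0.8914


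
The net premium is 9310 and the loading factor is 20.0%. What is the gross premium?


Gross = net * (1 + loading)
= 9310 * (1 + 0.2)
= 9310 * 1.2
= 11172.0


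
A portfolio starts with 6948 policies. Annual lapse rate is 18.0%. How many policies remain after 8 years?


remaining = initial * (1 - lapse)^years
= 6948 * (1 - 0.18)^8
= 6948 * 0.204414
= 1420.2691


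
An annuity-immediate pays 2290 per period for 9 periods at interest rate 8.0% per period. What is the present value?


PV = PMT * (1 - (1+i)^(-n)) / i
= 2290 * (1 - (1+0.08)^(-9)) / 0.08
= 2290 * (1 - 0.500249) / 0.08
= 2290 * 6.246888
= 14305.3733


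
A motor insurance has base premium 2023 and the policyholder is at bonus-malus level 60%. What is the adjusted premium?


adjusted = base * BM_level / 100
= 2023 * 60 / 100
= 2023 * 0.6
= 1213.8


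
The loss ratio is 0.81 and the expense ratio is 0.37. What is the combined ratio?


Combined ratio = loss ratio + expense ratio
= 0.81 + 0.37
= 1.18


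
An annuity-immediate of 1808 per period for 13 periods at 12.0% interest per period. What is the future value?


FV = PMT * ((1+i)^n - 1) / i
= 1808 * ((1.12)^13 - 1) / 0.12
= 1808 * (4.363493 - 1) / 0.12
= 50676.6295


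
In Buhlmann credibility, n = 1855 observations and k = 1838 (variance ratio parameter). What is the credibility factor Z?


Z = n / (n + k)
= 1855 / (1855 + 1838)
= 1855 / 3693
= 0.5023


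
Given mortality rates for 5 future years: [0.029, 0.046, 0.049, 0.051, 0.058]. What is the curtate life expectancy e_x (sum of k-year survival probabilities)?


e_x = sum_{k=1}^{n} k_p_x
k_p_x values:
  1_p_x = 0.971
  2_p_x = 0.926334
  3_p_x = 0.880944
  4_p_x = 0.836016
  5_p_x = 0.787527
e_x = 4.4018


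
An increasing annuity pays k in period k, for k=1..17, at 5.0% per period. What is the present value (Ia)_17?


(Ia)_n = sum_{k=1}^{n} k * v^k, v = 1/(1+i)
v = 0.952381
Sum computed term by term:
(Ia)_17 = 88.4145


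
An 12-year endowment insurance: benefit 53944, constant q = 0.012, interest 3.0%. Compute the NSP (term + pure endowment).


Term component = 6060.4155
Pure endowment = 12_p_x * v^12 * benefit = 0.865134 * 0.70138 * 53944 = 32732.5459
NSP = 38792.9613


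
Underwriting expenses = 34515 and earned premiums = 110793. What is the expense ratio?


Expense ratio = expenses / premiums
= 34515 / 110793
= 0.3115


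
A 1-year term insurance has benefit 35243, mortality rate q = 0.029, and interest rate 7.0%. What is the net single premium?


NSP = benefit * q * v
v = 1/(1+i) = 0.934579
NSP = 35243 * 0.029 * 0.934579
= 955.1841


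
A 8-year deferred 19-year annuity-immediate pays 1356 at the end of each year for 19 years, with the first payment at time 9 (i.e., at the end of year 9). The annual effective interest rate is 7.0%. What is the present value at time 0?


PV at time 8 of the 19-year annuity-immediate:
a_n = 1356 * (1-(1+0.07)^(-19))/0.07 = 14015.0671
Discount back 8 years to time 0:
PV = 14015.0671 * (1+0.07)^(-8)
= 14015.0671 * 0.582009
= 8156.8967


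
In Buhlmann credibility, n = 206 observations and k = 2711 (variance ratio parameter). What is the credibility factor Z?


Z = n / (n + k)
= 206 / (206 + 2711)
= 206 / 2917
= 0.0706


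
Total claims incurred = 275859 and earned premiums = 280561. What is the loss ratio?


Loss ratio = claims / premiums
= 275859 / 280561
= 0.9832


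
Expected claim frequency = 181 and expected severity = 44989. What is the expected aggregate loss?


E[S] = E[N] * E[X]
= 181 * 44989
= 8.1430e+06


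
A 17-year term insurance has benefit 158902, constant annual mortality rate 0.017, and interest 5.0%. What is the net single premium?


NSP = benefit * sum_{k=0}^{n-1} k_p_x * q * v^(k+1)
With constant q=0.017, v=0.952381
Sum = 0.17102
NSP = 158902 * 0.17102
= 27175.3969


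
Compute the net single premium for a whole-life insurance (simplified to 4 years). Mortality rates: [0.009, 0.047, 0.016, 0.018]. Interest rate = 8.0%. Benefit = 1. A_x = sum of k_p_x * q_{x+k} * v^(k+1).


v = 0.925926
Year 0: k_p_x=1.0, q=0.009, term=0.008333
Year 1: k_p_x=0.991, q=0.047, term=0.039932
Year 2: k_p_x=0.944423, q=0.016, term=0.011995
Year 3: k_p_x=0.929312, q=0.018, term=0.012295
A_x = 0.0726


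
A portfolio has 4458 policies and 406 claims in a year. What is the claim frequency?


frequency = claims / policies
= 406 / 4458
= 0.0911


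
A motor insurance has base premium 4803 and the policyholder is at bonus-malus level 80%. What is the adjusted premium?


adjusted = base * BM_level / 100
= 4803 * 80 / 100
= 4803 * 0.8
= 3842.4


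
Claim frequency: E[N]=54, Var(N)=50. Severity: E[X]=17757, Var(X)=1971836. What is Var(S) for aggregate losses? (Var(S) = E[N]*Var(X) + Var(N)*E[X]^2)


Var(S) = E[N]*Var(X) + Var(N)*E[X]^2
= 54*1971836 + 50*17757^2
= 106479144 + 15765552450
= 1.5872e+10


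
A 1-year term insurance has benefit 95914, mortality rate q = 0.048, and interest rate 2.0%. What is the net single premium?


NSP = benefit * q * v
v = 1/(1+i) = 0.980392
NSP = 95914 * 0.048 * 0.980392
= 4513.6


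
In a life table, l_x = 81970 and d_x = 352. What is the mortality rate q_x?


q_x = d_x / l_x
= 352 / 81970
= 0.0043


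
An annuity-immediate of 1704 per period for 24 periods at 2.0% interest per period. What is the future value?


FV = PMT * ((1+i)^n - 1) / i
= 1704 * ((1.02)^24 - 1) / 0.02
= 1704 * (1.608437 - 1) / 0.02
= 51838.8537


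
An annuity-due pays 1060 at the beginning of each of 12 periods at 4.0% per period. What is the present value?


PV_due = PMT * (1-(1+i)^(-n))/i * (1+i)
PV_immediate = 9948.1782
PV_due = 9948.1782 * 1.04
= 10346.1053


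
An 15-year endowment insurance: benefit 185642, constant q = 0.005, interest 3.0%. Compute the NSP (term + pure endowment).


Term component = 10730.8707
Pure endowment = 15_p_x * v^15 * benefit = 0.927569 * 0.641862 * 185642 = 110525.9049
NSP = 121256.7756


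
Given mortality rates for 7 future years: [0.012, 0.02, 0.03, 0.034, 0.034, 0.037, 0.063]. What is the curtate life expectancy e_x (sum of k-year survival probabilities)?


e_x = sum_{k=1}^{n} k_p_x
k_p_x values:
  1_p_x = 0.988
  2_p_x = 0.96824
  3_p_x = 0.939193
  4_p_x = 0.90726
  5_p_x = 0.876413
  6_p_x = 0.843986
  7_p_x = 0.790815
e_x = 6.3139


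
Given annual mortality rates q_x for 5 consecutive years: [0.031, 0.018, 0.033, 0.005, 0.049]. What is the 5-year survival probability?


p_k = 1 - q_k for each year
Survival = product of (1 - q_k)
= 0.969 * 0.982 * 0.967 * 0.995 * 0.951
= 0.8707


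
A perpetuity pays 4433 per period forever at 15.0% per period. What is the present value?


PV = PMT / i
= 4433 / 0.15
= 29553.3333


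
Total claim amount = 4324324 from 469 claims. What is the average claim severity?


severity = total / number
= 4324324 / 469
= 9220.307


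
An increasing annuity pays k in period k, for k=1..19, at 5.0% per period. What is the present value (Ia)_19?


(Ia)_n = sum_{k=1}^{n} k * v^k, v = 1/(1+i)
v = 0.952381
Sum computed term by term:
(Ia)_19 = 103.4128


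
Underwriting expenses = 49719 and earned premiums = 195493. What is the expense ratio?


Expense ratio = expenses / premiums
= 49719 / 195493
= 0.2543


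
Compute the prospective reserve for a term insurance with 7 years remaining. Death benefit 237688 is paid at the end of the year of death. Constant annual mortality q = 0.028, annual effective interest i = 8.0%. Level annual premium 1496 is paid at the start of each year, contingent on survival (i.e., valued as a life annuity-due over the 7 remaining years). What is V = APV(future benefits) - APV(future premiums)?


v = 1/(1+i) = 0.925926
APV(future benefits) per unit = sum_{k=0}^{6} k_p_x * q * v^(k+1) = 0.135256
APV(future benefits) = 237688 * 0.135256 = 32148.8135
Life annuity-due factor ä_{x:7} = sum_{k=0}^{6} k_p_x * v^k = 5.217031
APV(future premiums) = 1496 * 5.217031 = 7804.6784
V = 32148.8135 - 7804.6784
= 24344.1351


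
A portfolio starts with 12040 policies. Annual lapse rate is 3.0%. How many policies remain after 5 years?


remaining = initial * (1 - lapse)^years
= 12040 * (1 - 0.03)^5
= 12040 * 0.858734
= 10339.1577


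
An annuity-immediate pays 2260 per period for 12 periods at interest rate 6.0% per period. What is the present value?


PV = PMT * (1 - (1+i)^(-n)) / i
= 2260 * (1 - (1+0.06)^(-12)) / 0.06
= 2260 * (1 - 0.496969) / 0.06
= 2260 * 8.383844
= 18947.4873


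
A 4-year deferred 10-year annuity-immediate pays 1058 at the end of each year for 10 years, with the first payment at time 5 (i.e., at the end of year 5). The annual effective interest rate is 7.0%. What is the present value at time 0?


PV at time 4 of the 10-year annuity-immediate:
a_n = 1058 * (1-(1+0.07)^(-10))/0.07 = 7430.9493
Discount back 4 years to time 0:
PV = 7430.9493 * (1+0.07)^(-4)
= 7430.9493 * 0.762895
= 5669.0356


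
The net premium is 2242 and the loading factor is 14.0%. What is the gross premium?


Gross = net * (1 + loading)
= 2242 * (1 + 0.14)
= 2242 * 1.14
= 2555.88


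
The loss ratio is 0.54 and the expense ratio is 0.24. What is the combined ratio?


Combined ratio = loss ratio + expense ratio
= 0.54 + 0.24
= 0.78


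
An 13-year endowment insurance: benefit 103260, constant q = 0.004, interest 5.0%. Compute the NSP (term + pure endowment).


Term component = 3798.4622
Pure endowment = 13_p_x * v^13 * benefit = 0.94923 * 0.530321 * 103260 = 51980.7609
NSP = 55779.223


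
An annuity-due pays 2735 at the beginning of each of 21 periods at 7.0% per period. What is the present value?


PV_due = PMT * (1-(1+i)^(-n))/i * (1+i)
PV_immediate = 29635.1673
PV_due = 29635.1673 * 1.07
= 31709.629


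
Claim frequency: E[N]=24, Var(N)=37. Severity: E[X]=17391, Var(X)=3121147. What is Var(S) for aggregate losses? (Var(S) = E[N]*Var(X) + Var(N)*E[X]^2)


Var(S) = E[N]*Var(X) + Var(N)*E[X]^2
= 24*3121147 + 37*17391^2
= 74907528 + 11190534597
= 1.1265e+10


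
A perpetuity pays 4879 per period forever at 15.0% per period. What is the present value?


PV = PMT / i
= 4879 / 0.15
= 32526.6667


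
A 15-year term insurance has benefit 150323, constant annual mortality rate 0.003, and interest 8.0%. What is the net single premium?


NSP = benefit * sum_{k=0}^{n-1} k_p_x * q * v^(k+1)
With constant q=0.003, v=0.925926
Sum = 0.025252
NSP = 150323 * 0.025252
= 3796.0186


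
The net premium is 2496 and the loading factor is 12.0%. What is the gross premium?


Gross = net * (1 + loading)
= 2496 * (1 + 0.12)
= 2496 * 1.12
= 2795.52


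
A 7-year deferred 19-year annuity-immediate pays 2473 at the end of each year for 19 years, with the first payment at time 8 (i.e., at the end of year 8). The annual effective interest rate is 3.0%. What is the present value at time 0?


PV at time 7 of the 19-year annuity-immediate:
a_n = 2473 * (1-(1+0.03)^(-19))/0.03 = 35422.7552
Discount back 7 years to time 0:
PV = 35422.7552 * (1+0.03)^(-7)
= 35422.7552 * 0.813092
= 28801.9416


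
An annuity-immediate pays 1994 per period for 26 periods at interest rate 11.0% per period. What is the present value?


PV = PMT * (1 - (1+i)^(-n)) / i
= 1994 * (1 - (1+0.11)^(-26)) / 0.11
= 1994 * (1 - 0.066314) / 0.11
= 1994 * 8.488058
= 16925.1882


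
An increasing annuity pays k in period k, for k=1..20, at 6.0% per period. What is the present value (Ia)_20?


(Ia)_n = sum_{k=1}^{n} k * v^k, v = 1/(1+i)
v = 0.943396
Sum computed term by term:
(Ia)_20 = 98.7004


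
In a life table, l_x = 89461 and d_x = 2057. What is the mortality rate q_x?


q_x = d_x / l_x
= 2057 / 89461
= 0.023


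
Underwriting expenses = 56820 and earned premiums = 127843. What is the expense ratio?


Expense ratio = expenses / premiums
= 56820 / 127843
= 0.4445


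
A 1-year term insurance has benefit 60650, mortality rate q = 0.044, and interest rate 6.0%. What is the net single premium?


NSP = benefit * q * v
v = 1/(1+i) = 0.943396
NSP = 60650 * 0.044 * 0.943396
= 2517.5472
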